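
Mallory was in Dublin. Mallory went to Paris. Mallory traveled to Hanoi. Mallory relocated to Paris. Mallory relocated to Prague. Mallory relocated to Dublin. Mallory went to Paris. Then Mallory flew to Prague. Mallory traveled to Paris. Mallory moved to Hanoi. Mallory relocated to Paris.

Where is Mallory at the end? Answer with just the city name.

Tracking Mallory's location:
Start: Mallory is in Dublin.
After move 1: Dublin -> Paris. Mallory is in Paris.
After move 2: Paris -> Hanoi. Mallory is in Hanoi.
After move 3: Hanoi -> Paris. Mallory is in Paris.
After move 4: Paris -> Prague. Mallory is in Prague.
After move 5: Prague -> Dublin. Mallory is in Dublin.
After move 6: Dublin -> Paris. Mallory is in Paris.
After move 7: Paris -> Prague. Mallory is in Prague.
After move 8: Prague -> Paris. Mallory is in Paris.
After move 9: Paris -> Hanoi. Mallory is in Hanoi.
After move 10: Hanoi -> Paris. Mallory is in Paris.

Answer: Paris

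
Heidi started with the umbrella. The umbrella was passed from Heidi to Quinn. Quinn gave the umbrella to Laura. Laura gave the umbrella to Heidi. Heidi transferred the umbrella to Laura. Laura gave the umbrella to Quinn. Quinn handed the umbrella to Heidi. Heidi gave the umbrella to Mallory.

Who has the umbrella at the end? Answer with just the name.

Answer: Mallory

Derivation:
Tracking the umbrella through each event:
Start: Heidi has the umbrella.
After event 1: Quinn has the umbrella.
After event 2: Laura has the umbrella.
After event 3: Heidi has the umbrella.
After event 4: Laura has the umbrella.
After event 5: Quinn has the umbrella.
After event 6: Heidi has the umbrella.
After event 7: Mallory has the umbrella.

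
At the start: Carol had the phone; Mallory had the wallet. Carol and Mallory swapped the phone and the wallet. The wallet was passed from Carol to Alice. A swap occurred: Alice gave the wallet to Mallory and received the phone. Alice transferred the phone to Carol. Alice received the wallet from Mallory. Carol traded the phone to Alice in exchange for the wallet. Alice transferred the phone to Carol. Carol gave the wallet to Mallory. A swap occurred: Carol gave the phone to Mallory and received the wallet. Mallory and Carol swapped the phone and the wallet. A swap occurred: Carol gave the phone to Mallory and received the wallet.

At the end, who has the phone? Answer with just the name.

Answer: Mallory

Derivation:
Tracking all object holders:
Start: phone:Carol, wallet:Mallory
Event 1 (swap phone<->wallet: now phone:Mallory, wallet:Carol). State: phone:Mallory, wallet:Carol
Event 2 (give wallet: Carol -> Alice). State: phone:Mallory, wallet:Alice
Event 3 (swap wallet<->phone: now wallet:Mallory, phone:Alice). State: phone:Alice, wallet:Mallory
Event 4 (give phone: Alice -> Carol). State: phone:Carol, wallet:Mallory
Event 5 (give wallet: Mallory -> Alice). State: phone:Carol, wallet:Alice
Event 6 (swap phone<->wallet: now phone:Alice, wallet:Carol). State: phone:Alice, wallet:Carol
Event 7 (give phone: Alice -> Carol). State: phone:Carol, wallet:Carol
Event 8 (give wallet: Carol -> Mallory). State: phone:Carol, wallet:Mallory
Event 9 (swap phone<->wallet: now phone:Mallory, wallet:Carol). State: phone:Mallory, wallet:Carol
Event 10 (swap phone<->wallet: now phone:Carol, wallet:Mallory). State: phone:Carol, wallet:Mallory
Event 11 (swap phone<->wallet: now phone:Mallory, wallet:Carol). State: phone:Mallory, wallet:Carol

Final state: phone:Mallory, wallet:Carol
The phone is held by Mallory.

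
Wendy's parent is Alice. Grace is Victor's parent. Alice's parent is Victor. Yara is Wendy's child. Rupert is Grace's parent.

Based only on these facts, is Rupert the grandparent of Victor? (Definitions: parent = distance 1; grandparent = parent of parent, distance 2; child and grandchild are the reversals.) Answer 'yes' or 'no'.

Answer: yes

Derivation:
Reconstructing the parent chain from the given facts:
  Rupert -> Grace -> Victor -> Alice -> Wendy -> Yara
(each arrow means 'parent of the next')
Positions in the chain (0 = top):
  position of Rupert: 0
  position of Grace: 1
  position of Victor: 2
  position of Alice: 3
  position of Wendy: 4
  position of Yara: 5

Rupert is at position 0, Victor is at position 2; signed distance (j - i) = 2.
'grandparent' requires j - i = 2. Actual distance is 2, so the relation HOLDS.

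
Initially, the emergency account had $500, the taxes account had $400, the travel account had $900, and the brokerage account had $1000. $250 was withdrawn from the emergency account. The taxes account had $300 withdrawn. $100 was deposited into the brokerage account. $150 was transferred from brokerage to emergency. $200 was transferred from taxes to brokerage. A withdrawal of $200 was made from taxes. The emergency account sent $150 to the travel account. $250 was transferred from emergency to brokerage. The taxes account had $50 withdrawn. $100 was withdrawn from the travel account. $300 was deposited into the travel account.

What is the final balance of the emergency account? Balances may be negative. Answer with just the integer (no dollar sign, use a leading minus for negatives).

Tracking account balances step by step:
Start: emergency=500, taxes=400, travel=900, brokerage=1000
Event 1 (withdraw 250 from emergency): emergency: 500 - 250 = 250. Balances: emergency=250, taxes=400, travel=900, brokerage=1000
Event 2 (withdraw 300 from taxes): taxes: 400 - 300 = 100. Balances: emergency=250, taxes=100, travel=900, brokerage=1000
Event 3 (deposit 100 to brokerage): brokerage: 1000 + 100 = 1100. Balances: emergency=250, taxes=100, travel=900, brokerage=1100
Event 4 (transfer 150 brokerage -> emergency): brokerage: 1100 - 150 = 950, emergency: 250 + 150 = 400. Balances: emergency=400, taxes=100, travel=900, brokerage=950
Event 5 (transfer 200 taxes -> brokerage): taxes: 100 - 200 = -100, brokerage: 950 + 200 = 1150. Balances: emergency=400, taxes=-100, travel=900, brokerage=1150
Event 6 (withdraw 200 from taxes): taxes: -100 - 200 = -300. Balances: emergency=400, taxes=-300, travel=900, brokerage=1150
Event 7 (transfer 150 emergency -> travel): emergency: 400 - 150 = 250, travel: 900 + 150 = 1050. Balances: emergency=250, taxes=-300, travel=1050, brokerage=1150
Event 8 (transfer 250 emergency -> brokerage): emergency: 250 - 250 = 0, brokerage: 1150 + 250 = 1400. Balances: emergency=0, taxes=-300, travel=1050, brokerage=1400
Event 9 (withdraw 50 from taxes): taxes: -300 - 50 = -350. Balances: emergency=0, taxes=-350, travel=1050, brokerage=1400
Event 10 (withdraw 100 from travel): travel: 1050 - 100 = 950. Balances: emergency=0, taxes=-350, travel=950, brokerage=1400
Event 11 (deposit 300 to travel): travel: 950 + 300 = 1250. Balances: emergency=0, taxes=-350, travel=1250, brokerage=1400

Final balance of emergency: 0

Answer: 0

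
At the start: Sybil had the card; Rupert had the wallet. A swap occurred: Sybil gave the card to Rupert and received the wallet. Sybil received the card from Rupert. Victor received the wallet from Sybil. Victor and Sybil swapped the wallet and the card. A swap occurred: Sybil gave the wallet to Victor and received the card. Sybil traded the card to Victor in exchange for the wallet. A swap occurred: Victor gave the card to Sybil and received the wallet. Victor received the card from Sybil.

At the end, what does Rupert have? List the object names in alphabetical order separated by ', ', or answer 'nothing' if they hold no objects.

Tracking all object holders:
Start: card:Sybil, wallet:Rupert
Event 1 (swap card<->wallet: now card:Rupert, wallet:Sybil). State: card:Rupert, wallet:Sybil
Event 2 (give card: Rupert -> Sybil). State: card:Sybil, wallet:Sybil
Event 3 (give wallet: Sybil -> Victor). State: card:Sybil, wallet:Victor
Event 4 (swap wallet<->card: now wallet:Sybil, card:Victor). State: card:Victor, wallet:Sybil
Event 5 (swap wallet<->card: now wallet:Victor, card:Sybil). State: card:Sybil, wallet:Victor
Event 6 (swap card<->wallet: now card:Victor, wallet:Sybil). State: card:Victor, wallet:Sybil
Event 7 (swap card<->wallet: now card:Sybil, wallet:Victor). State: card:Sybil, wallet:Victor
Event 8 (give card: Sybil -> Victor). State: card:Victor, wallet:Victor

Final state: card:Victor, wallet:Victor
Rupert holds: (nothing).

Answer: nothing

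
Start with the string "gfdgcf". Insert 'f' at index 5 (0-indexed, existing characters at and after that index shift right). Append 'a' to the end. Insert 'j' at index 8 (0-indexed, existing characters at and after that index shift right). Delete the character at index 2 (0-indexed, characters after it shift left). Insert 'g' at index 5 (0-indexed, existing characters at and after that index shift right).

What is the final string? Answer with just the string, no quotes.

Answer: gfgcfgfaj

Derivation:
Applying each edit step by step:
Start: "gfdgcf"
Op 1 (insert 'f' at idx 5): "gfdgcf" -> "gfdgcff"
Op 2 (append 'a'): "gfdgcff" -> "gfdgcffa"
Op 3 (insert 'j' at idx 8): "gfdgcffa" -> "gfdgcffaj"
Op 4 (delete idx 2 = 'd'): "gfdgcffaj" -> "gfgcffaj"
Op 5 (insert 'g' at idx 5): "gfgcffaj" -> "gfgcfgfaj"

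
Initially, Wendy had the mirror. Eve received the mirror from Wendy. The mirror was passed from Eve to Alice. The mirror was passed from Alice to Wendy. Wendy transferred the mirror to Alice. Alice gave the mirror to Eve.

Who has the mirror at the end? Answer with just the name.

Answer: Eve

Derivation:
Tracking the mirror through each event:
Start: Wendy has the mirror.
After event 1: Eve has the mirror.
After event 2: Alice has the mirror.
After event 3: Wendy has the mirror.
After event 4: Alice has the mirror.
After event 5: Eve has the mirror.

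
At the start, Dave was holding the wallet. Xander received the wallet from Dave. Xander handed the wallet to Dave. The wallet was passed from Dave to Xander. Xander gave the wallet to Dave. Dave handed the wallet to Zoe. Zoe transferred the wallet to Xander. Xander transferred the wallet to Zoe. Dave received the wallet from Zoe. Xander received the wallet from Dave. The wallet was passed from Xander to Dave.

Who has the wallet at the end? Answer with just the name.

Tracking the wallet through each event:
Start: Dave has the wallet.
After event 1: Xander has the wallet.
After event 2: Dave has the wallet.
After event 3: Xander has the wallet.
After event 4: Dave has the wallet.
After event 5: Zoe has the wallet.
After event 6: Xander has the wallet.
After event 7: Zoe has the wallet.
After event 8: Dave has the wallet.
After event 9: Xander has the wallet.
After event 10: Dave has the wallet.

Answer: Dave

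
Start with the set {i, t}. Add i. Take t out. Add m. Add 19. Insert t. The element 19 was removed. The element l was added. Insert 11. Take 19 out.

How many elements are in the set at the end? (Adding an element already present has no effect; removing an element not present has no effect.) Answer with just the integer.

Answer: 5

Derivation:
Tracking the set through each operation:
Start: {i, t}
Event 1 (add i): already present, no change. Set: {i, t}
Event 2 (remove t): removed. Set: {i}
Event 3 (add m): added. Set: {i, m}
Event 4 (add 19): added. Set: {19, i, m}
Event 5 (add t): added. Set: {19, i, m, t}
Event 6 (remove 19): removed. Set: {i, m, t}
Event 7 (add l): added. Set: {i, l, m, t}
Event 8 (add 11): added. Set: {11, i, l, m, t}
Event 9 (remove 19): not present, no change. Set: {11, i, l, m, t}

Final set: {11, i, l, m, t} (size 5)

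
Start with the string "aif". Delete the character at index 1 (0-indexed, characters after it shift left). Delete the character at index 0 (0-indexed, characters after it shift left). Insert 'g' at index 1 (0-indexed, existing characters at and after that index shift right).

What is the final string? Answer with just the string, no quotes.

Answer: fg

Derivation:
Applying each edit step by step:
Start: "aif"
Op 1 (delete idx 1 = 'i'): "aif" -> "af"
Op 2 (delete idx 0 = 'a'): "af" -> "f"
Op 3 (insert 'g' at idx 1): "f" -> "fg"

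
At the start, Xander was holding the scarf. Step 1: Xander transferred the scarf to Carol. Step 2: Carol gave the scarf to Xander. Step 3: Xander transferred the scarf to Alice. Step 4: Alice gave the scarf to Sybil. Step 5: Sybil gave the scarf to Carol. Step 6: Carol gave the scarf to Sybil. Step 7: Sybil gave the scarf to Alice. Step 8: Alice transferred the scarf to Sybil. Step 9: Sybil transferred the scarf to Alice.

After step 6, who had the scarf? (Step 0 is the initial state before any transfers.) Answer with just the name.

Tracking the scarf holder through step 6:
After step 0 (start): Xander
After step 1: Carol
After step 2: Xander
After step 3: Alice
After step 4: Sybil
After step 5: Carol
After step 6: Sybil

At step 6, the holder is Sybil.

Answer: Sybil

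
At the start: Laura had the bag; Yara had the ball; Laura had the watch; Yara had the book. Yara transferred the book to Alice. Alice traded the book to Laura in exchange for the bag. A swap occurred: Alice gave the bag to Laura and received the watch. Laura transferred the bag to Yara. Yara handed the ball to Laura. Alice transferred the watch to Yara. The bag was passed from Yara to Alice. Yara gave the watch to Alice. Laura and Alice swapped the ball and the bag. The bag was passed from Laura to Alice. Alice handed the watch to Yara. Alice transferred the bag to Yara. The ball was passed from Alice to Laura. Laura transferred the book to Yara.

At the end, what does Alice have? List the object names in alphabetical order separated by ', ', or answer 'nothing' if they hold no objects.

Tracking all object holders:
Start: bag:Laura, ball:Yara, watch:Laura, book:Yara
Event 1 (give book: Yara -> Alice). State: bag:Laura, ball:Yara, watch:Laura, book:Alice
Event 2 (swap book<->bag: now book:Laura, bag:Alice). State: bag:Alice, ball:Yara, watch:Laura, book:Laura
Event 3 (swap bag<->watch: now bag:Laura, watch:Alice). State: bag:Laura, ball:Yara, watch:Alice, book:Laura
Event 4 (give bag: Laura -> Yara). State: bag:Yara, ball:Yara, watch:Alice, book:Laura
Event 5 (give ball: Yara -> Laura). State: bag:Yara, ball:Laura, watch:Alice, book:Laura
Event 6 (give watch: Alice -> Yara). State: bag:Yara, ball:Laura, watch:Yara, book:Laura
Event 7 (give bag: Yara -> Alice). State: bag:Alice, ball:Laura, watch:Yara, book:Laura
Event 8 (give watch: Yara -> Alice). State: bag:Alice, ball:Laura, watch:Alice, book:Laura
Event 9 (swap ball<->bag: now ball:Alice, bag:Laura). State: bag:Laura, ball:Alice, watch:Alice, book:Laura
Event 10 (give bag: Laura -> Alice). State: bag:Alice, ball:Alice, watch:Alice, book:Laura
Event 11 (give watch: Alice -> Yara). State: bag:Alice, ball:Alice, watch:Yara, book:Laura
Event 12 (give bag: Alice -> Yara). State: bag:Yara, ball:Alice, watch:Yara, book:Laura
Event 13 (give ball: Alice -> Laura). State: bag:Yara, ball:Laura, watch:Yara, book:Laura
Event 14 (give book: Laura -> Yara). State: bag:Yara, ball:Laura, watch:Yara, book:Yara

Final state: bag:Yara, ball:Laura, watch:Yara, book:Yara
Alice holds: (nothing).

Answer: nothing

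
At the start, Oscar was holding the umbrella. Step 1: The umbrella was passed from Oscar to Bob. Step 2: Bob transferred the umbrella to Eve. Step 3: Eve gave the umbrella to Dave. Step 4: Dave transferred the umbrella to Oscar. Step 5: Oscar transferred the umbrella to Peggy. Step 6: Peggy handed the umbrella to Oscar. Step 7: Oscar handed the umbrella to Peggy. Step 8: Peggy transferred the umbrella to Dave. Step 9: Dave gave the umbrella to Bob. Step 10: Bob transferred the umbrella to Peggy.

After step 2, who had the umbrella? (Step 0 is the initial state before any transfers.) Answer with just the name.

Answer: Eve

Derivation:
Tracking the umbrella holder through step 2:
After step 0 (start): Oscar
After step 1: Bob
After step 2: Eve

At step 2, the holder is Eve.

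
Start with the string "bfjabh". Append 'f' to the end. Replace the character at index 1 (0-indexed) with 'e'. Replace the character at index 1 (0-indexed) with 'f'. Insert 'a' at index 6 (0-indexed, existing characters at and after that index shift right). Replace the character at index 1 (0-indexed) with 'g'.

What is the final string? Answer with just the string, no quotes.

Applying each edit step by step:
Start: "bfjabh"
Op 1 (append 'f'): "bfjabh" -> "bfjabhf"
Op 2 (replace idx 1: 'f' -> 'e'): "bfjabhf" -> "bejabhf"
Op 3 (replace idx 1: 'e' -> 'f'): "bejabhf" -> "bfjabhf"
Op 4 (insert 'a' at idx 6): "bfjabhf" -> "bfjabhaf"
Op 5 (replace idx 1: 'f' -> 'g'): "bfjabhaf" -> "bgjabhaf"

Answer: bgjabhaf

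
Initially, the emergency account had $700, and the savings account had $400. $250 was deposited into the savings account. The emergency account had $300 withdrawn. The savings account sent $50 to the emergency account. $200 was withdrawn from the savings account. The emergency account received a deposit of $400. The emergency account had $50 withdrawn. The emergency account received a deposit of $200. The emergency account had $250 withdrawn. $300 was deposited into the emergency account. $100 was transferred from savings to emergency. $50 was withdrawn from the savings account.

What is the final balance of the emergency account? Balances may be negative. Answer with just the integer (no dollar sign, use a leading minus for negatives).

Tracking account balances step by step:
Start: emergency=700, savings=400
Event 1 (deposit 250 to savings): savings: 400 + 250 = 650. Balances: emergency=700, savings=650
Event 2 (withdraw 300 from emergency): emergency: 700 - 300 = 400. Balances: emergency=400, savings=650
Event 3 (transfer 50 savings -> emergency): savings: 650 - 50 = 600, emergency: 400 + 50 = 450. Balances: emergency=450, savings=600
Event 4 (withdraw 200 from savings): savings: 600 - 200 = 400. Balances: emergency=450, savings=400
Event 5 (deposit 400 to emergency): emergency: 450 + 400 = 850. Balances: emergency=850, savings=400
Event 6 (withdraw 50 from emergency): emergency: 850 - 50 = 800. Balances: emergency=800, savings=400
Event 7 (deposit 200 to emergency): emergency: 800 + 200 = 1000. Balances: emergency=1000, savings=400
Event 8 (withdraw 250 from emergency): emergency: 1000 - 250 = 750. Balances: emergency=750, savings=400
Event 9 (deposit 300 to emergency): emergency: 750 + 300 = 1050. Balances: emergency=1050, savings=400
Event 10 (transfer 100 savings -> emergency): savings: 400 - 100 = 300, emergency: 1050 + 100 = 1150. Balances: emergency=1150, savings=300
Event 11 (withdraw 50 from savings): savings: 300 - 50 = 250. Balances: emergency=1150, savings=250

Final balance of emergency: 1150

Answer: 1150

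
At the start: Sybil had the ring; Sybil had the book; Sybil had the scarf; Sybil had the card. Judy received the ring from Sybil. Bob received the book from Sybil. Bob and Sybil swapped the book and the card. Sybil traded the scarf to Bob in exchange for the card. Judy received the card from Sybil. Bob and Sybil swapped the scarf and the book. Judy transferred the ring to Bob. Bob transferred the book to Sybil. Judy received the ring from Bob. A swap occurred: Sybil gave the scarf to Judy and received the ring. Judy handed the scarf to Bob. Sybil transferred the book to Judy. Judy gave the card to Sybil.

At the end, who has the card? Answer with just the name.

Tracking all object holders:
Start: ring:Sybil, book:Sybil, scarf:Sybil, card:Sybil
Event 1 (give ring: Sybil -> Judy). State: ring:Judy, book:Sybil, scarf:Sybil, card:Sybil
Event 2 (give book: Sybil -> Bob). State: ring:Judy, book:Bob, scarf:Sybil, card:Sybil
Event 3 (swap book<->card: now book:Sybil, card:Bob). State: ring:Judy, book:Sybil, scarf:Sybil, card:Bob
Event 4 (swap scarf<->card: now scarf:Bob, card:Sybil). State: ring:Judy, book:Sybil, scarf:Bob, card:Sybil
Event 5 (give card: Sybil -> Judy). State: ring:Judy, book:Sybil, scarf:Bob, card:Judy
Event 6 (swap scarf<->book: now scarf:Sybil, book:Bob). State: ring:Judy, book:Bob, scarf:Sybil, card:Judy
Event 7 (give ring: Judy -> Bob). State: ring:Bob, book:Bob, scarf:Sybil, card:Judy
Event 8 (give book: Bob -> Sybil). State: ring:Bob, book:Sybil, scarf:Sybil, card:Judy
Event 9 (give ring: Bob -> Judy). State: ring:Judy, book:Sybil, scarf:Sybil, card:Judy
Event 10 (swap scarf<->ring: now scarf:Judy, ring:Sybil). State: ring:Sybil, book:Sybil, scarf:Judy, card:Judy
Event 11 (give scarf: Judy -> Bob). State: ring:Sybil, book:Sybil, scarf:Bob, card:Judy
Event 12 (give book: Sybil -> Judy). State: ring:Sybil, book:Judy, scarf:Bob, card:Judy
Event 13 (give card: Judy -> Sybil). State: ring:Sybil, book:Judy, scarf:Bob, card:Sybil

Final state: ring:Sybil, book:Judy, scarf:Bob, card:Sybil
The card is held by Sybil.

Answer: Sybil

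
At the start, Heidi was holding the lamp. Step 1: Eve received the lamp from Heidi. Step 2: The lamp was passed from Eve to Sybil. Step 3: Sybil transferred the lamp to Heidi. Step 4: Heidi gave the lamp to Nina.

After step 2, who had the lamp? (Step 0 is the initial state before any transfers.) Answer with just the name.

Tracking the lamp holder through step 2:
After step 0 (start): Heidi
After step 1: Eve
After step 2: Sybil

At step 2, the holder is Sybil.

Answer: Sybil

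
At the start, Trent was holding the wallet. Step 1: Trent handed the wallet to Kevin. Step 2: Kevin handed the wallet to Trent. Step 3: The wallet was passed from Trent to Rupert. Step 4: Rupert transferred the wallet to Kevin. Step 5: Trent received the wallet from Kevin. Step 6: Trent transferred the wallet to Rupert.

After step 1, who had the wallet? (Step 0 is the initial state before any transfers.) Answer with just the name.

Answer: Kevin

Derivation:
Tracking the wallet holder through step 1:
After step 0 (start): Trent
After step 1: Kevin

At step 1, the holder is Kevin.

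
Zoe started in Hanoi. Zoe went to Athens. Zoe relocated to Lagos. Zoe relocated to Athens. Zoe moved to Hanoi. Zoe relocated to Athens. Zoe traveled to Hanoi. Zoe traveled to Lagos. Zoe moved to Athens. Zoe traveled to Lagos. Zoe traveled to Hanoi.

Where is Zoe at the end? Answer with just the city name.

Answer: Hanoi

Derivation:
Tracking Zoe's location:
Start: Zoe is in Hanoi.
After move 1: Hanoi -> Athens. Zoe is in Athens.
After move 2: Athens -> Lagos. Zoe is in Lagos.
After move 3: Lagos -> Athens. Zoe is in Athens.
After move 4: Athens -> Hanoi. Zoe is in Hanoi.
After move 5: Hanoi -> Athens. Zoe is in Athens.
After move 6: Athens -> Hanoi. Zoe is in Hanoi.
After move 7: Hanoi -> Lagos. Zoe is in Lagos.
After move 8: Lagos -> Athens. Zoe is in Athens.
After move 9: Athens -> Lagos. Zoe is in Lagos.
After move 10: Lagos -> Hanoi. Zoe is in Hanoi.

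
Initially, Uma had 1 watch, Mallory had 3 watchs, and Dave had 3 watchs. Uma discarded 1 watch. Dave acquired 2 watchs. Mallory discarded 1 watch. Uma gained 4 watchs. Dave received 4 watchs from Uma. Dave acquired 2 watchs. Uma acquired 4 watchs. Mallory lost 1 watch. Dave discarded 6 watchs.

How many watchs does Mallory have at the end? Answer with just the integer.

Tracking counts step by step:
Start: Uma=1, Mallory=3, Dave=3
Event 1 (Uma -1): Uma: 1 -> 0. State: Uma=0, Mallory=3, Dave=3
Event 2 (Dave +2): Dave: 3 -> 5. State: Uma=0, Mallory=3, Dave=5
Event 3 (Mallory -1): Mallory: 3 -> 2. State: Uma=0, Mallory=2, Dave=5
Event 4 (Uma +4): Uma: 0 -> 4. State: Uma=4, Mallory=2, Dave=5
Event 5 (Uma -> Dave, 4): Uma: 4 -> 0, Dave: 5 -> 9. State: Uma=0, Mallory=2, Dave=9
Event 6 (Dave +2): Dave: 9 -> 11. State: Uma=0, Mallory=2, Dave=11
Event 7 (Uma +4): Uma: 0 -> 4. State: Uma=4, Mallory=2, Dave=11
Event 8 (Mallory -1): Mallory: 2 -> 1. State: Uma=4, Mallory=1, Dave=11
Event 9 (Dave -6): Dave: 11 -> 5. State: Uma=4, Mallory=1, Dave=5

Mallory's final count: 1

Answer: 1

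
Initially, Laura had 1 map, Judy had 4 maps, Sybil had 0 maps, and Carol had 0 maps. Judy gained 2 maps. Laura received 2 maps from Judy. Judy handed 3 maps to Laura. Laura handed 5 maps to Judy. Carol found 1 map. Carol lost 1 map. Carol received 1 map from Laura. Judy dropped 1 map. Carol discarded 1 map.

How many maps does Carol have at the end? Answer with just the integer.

Answer: 0

Derivation:
Tracking counts step by step:
Start: Laura=1, Judy=4, Sybil=0, Carol=0
Event 1 (Judy +2): Judy: 4 -> 6. State: Laura=1, Judy=6, Sybil=0, Carol=0
Event 2 (Judy -> Laura, 2): Judy: 6 -> 4, Laura: 1 -> 3. State: Laura=3, Judy=4, Sybil=0, Carol=0
Event 3 (Judy -> Laura, 3): Judy: 4 -> 1, Laura: 3 -> 6. State: Laura=6, Judy=1, Sybil=0, Carol=0
Event 4 (Laura -> Judy, 5): Laura: 6 -> 1, Judy: 1 -> 6. State: Laura=1, Judy=6, Sybil=0, Carol=0
Event 5 (Carol +1): Carol: 0 -> 1. State: Laura=1, Judy=6, Sybil=0, Carol=1
Event 6 (Carol -1): Carol: 1 -> 0. State: Laura=1, Judy=6, Sybil=0, Carol=0
Event 7 (Laura -> Carol, 1): Laura: 1 -> 0, Carol: 0 -> 1. State: Laura=0, Judy=6, Sybil=0, Carol=1
Event 8 (Judy -1): Judy: 6 -> 5. State: Laura=0, Judy=5, Sybil=0, Carol=1
Event 9 (Carol -1): Carol: 1 -> 0. State: Laura=0, Judy=5, Sybil=0, Carol=0

Carol's final count: 0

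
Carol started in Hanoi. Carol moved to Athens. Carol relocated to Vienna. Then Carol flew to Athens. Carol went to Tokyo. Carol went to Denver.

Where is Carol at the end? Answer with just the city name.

Answer: Denver

Derivation:
Tracking Carol's location:
Start: Carol is in Hanoi.
After move 1: Hanoi -> Athens. Carol is in Athens.
After move 2: Athens -> Vienna. Carol is in Vienna.
After move 3: Vienna -> Athens. Carol is in Athens.
After move 4: Athens -> Tokyo. Carol is in Tokyo.
After move 5: Tokyo -> Denver. Carol is in Denver.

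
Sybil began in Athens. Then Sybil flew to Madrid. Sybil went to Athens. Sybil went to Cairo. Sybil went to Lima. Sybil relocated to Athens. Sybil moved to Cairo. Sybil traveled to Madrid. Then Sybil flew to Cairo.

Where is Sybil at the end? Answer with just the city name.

Answer: Cairo

Derivation:
Tracking Sybil's location:
Start: Sybil is in Athens.
After move 1: Athens -> Madrid. Sybil is in Madrid.
After move 2: Madrid -> Athens. Sybil is in Athens.
After move 3: Athens -> Cairo. Sybil is in Cairo.
After move 4: Cairo -> Lima. Sybil is in Lima.
After move 5: Lima -> Athens. Sybil is in Athens.
After move 6: Athens -> Cairo. Sybil is in Cairo.
After move 7: Cairo -> Madrid. Sybil is in Madrid.
After move 8: Madrid -> Cairo. Sybil is in Cairo.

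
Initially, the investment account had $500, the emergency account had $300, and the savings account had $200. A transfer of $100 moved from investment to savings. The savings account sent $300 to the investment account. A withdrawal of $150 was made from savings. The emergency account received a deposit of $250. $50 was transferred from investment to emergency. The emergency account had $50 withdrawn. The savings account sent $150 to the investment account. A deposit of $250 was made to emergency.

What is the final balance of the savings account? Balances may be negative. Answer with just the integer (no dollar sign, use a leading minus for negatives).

Tracking account balances step by step:
Start: investment=500, emergency=300, savings=200
Event 1 (transfer 100 investment -> savings): investment: 500 - 100 = 400, savings: 200 + 100 = 300. Balances: investment=400, emergency=300, savings=300
Event 2 (transfer 300 savings -> investment): savings: 300 - 300 = 0, investment: 400 + 300 = 700. Balances: investment=700, emergency=300, savings=0
Event 3 (withdraw 150 from savings): savings: 0 - 150 = -150. Balances: investment=700, emergency=300, savings=-150
Event 4 (deposit 250 to emergency): emergency: 300 + 250 = 550. Balances: investment=700, emergency=550, savings=-150
Event 5 (transfer 50 investment -> emergency): investment: 700 - 50 = 650, emergency: 550 + 50 = 600. Balances: investment=650, emergency=600, savings=-150
Event 6 (withdraw 50 from emergency): emergency: 600 - 50 = 550. Balances: investment=650, emergency=550, savings=-150
Event 7 (transfer 150 savings -> investment): savings: -150 - 150 = -300, investment: 650 + 150 = 800. Balances: investment=800, emergency=550, savings=-300
Event 8 (deposit 250 to emergency): emergency: 550 + 250 = 800. Balances: investment=800, emergency=800, savings=-300

Final balance of savings: -300

Answer: -300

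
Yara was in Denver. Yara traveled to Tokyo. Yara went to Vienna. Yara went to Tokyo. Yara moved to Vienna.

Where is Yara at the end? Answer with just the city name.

Answer: Vienna

Derivation:
Tracking Yara's location:
Start: Yara is in Denver.
After move 1: Denver -> Tokyo. Yara is in Tokyo.
After move 2: Tokyo -> Vienna. Yara is in Vienna.
After move 3: Vienna -> Tokyo. Yara is in Tokyo.
After move 4: Tokyo -> Vienna. Yara is in Vienna.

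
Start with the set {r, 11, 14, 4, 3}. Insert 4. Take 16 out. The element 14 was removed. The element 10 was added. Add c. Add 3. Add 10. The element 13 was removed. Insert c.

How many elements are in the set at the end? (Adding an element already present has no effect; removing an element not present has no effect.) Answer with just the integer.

Tracking the set through each operation:
Start: {11, 14, 3, 4, r}
Event 1 (add 4): already present, no change. Set: {11, 14, 3, 4, r}
Event 2 (remove 16): not present, no change. Set: {11, 14, 3, 4, r}
Event 3 (remove 14): removed. Set: {11, 3, 4, r}
Event 4 (add 10): added. Set: {10, 11, 3, 4, r}
Event 5 (add c): added. Set: {10, 11, 3, 4, c, r}
Event 6 (add 3): already present, no change. Set: {10, 11, 3, 4, c, r}
Event 7 (add 10): already present, no change. Set: {10, 11, 3, 4, c, r}
Event 8 (remove 13): not present, no change. Set: {10, 11, 3, 4, c, r}
Event 9 (add c): already present, no change. Set: {10, 11, 3, 4, c, r}

Final set: {10, 11, 3, 4, c, r} (size 6)

Answer: 6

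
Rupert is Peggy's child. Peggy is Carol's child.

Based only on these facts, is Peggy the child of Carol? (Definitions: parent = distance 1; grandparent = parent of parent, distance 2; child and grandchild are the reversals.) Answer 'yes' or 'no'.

Reconstructing the parent chain from the given facts:
  Carol -> Peggy -> Rupert
(each arrow means 'parent of the next')
Positions in the chain (0 = top):
  position of Carol: 0
  position of Peggy: 1
  position of Rupert: 2

Peggy is at position 1, Carol is at position 0; signed distance (j - i) = -1.
'child' requires j - i = -1. Actual distance is -1, so the relation HOLDS.

Answer: yes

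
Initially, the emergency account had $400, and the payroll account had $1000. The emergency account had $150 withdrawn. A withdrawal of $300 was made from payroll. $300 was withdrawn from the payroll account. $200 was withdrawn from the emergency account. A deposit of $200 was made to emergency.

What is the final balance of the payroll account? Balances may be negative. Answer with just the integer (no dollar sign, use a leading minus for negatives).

Tracking account balances step by step:
Start: emergency=400, payroll=1000
Event 1 (withdraw 150 from emergency): emergency: 400 - 150 = 250. Balances: emergency=250, payroll=1000
Event 2 (withdraw 300 from payroll): payroll: 1000 - 300 = 700. Balances: emergency=250, payroll=700
Event 3 (withdraw 300 from payroll): payroll: 700 - 300 = 400. Balances: emergency=250, payroll=400
Event 4 (withdraw 200 from emergency): emergency: 250 - 200 = 50. Balances: emergency=50, payroll=400
Event 5 (deposit 200 to emergency): emergency: 50 + 200 = 250. Balances: emergency=250, payroll=400

Final balance of payroll: 400

Answer: 400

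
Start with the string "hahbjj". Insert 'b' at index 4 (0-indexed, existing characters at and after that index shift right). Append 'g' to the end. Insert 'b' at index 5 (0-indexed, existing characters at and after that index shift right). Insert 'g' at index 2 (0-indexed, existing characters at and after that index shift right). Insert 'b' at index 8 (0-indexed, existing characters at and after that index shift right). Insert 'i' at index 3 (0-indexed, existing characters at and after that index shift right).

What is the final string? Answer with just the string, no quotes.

Applying each edit step by step:
Start: "hahbjj"
Op 1 (insert 'b' at idx 4): "hahbjj" -> "hahbbjj"
Op 2 (append 'g'): "hahbbjj" -> "hahbbjjg"
Op 3 (insert 'b' at idx 5): "hahbbjjg" -> "hahbbbjjg"
Op 4 (insert 'g' at idx 2): "hahbbbjjg" -> "haghbbbjjg"
Op 5 (insert 'b' at idx 8): "haghbbbjjg" -> "haghbbbjbjg"
Op 6 (insert 'i' at idx 3): "haghbbbjbjg" -> "hagihbbbjbjg"

Answer: hagihbbbjbjg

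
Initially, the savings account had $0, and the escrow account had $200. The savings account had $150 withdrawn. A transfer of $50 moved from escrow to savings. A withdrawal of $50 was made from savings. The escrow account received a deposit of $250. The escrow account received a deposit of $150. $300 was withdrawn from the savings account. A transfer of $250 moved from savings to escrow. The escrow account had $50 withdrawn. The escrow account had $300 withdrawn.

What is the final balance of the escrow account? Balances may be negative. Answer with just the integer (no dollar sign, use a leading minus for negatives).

Tracking account balances step by step:
Start: savings=0, escrow=200
Event 1 (withdraw 150 from savings): savings: 0 - 150 = -150. Balances: savings=-150, escrow=200
Event 2 (transfer 50 escrow -> savings): escrow: 200 - 50 = 150, savings: -150 + 50 = -100. Balances: savings=-100, escrow=150
Event 3 (withdraw 50 from savings): savings: -100 - 50 = -150. Balances: savings=-150, escrow=150
Event 4 (deposit 250 to escrow): escrow: 150 + 250 = 400. Balances: savings=-150, escrow=400
Event 5 (deposit 150 to escrow): escrow: 400 + 150 = 550. Balances: savings=-150, escrow=550
Event 6 (withdraw 300 from savings): savings: -150 - 300 = -450. Balances: savings=-450, escrow=550
Event 7 (transfer 250 savings -> escrow): savings: -450 - 250 = -700, escrow: 550 + 250 = 800. Balances: savings=-700, escrow=800
Event 8 (withdraw 50 from escrow): escrow: 800 - 50 = 750. Balances: savings=-700, escrow=750
Event 9 (withdraw 300 from escrow): escrow: 750 - 300 = 450. Balances: savings=-700, escrow=450

Final balance of escrow: 450

Answer: 450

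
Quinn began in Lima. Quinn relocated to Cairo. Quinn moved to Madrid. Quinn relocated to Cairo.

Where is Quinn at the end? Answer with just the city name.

Tracking Quinn's location:
Start: Quinn is in Lima.
After move 1: Lima -> Cairo. Quinn is in Cairo.
After move 2: Cairo -> Madrid. Quinn is in Madrid.
After move 3: Madrid -> Cairo. Quinn is in Cairo.

Answer: Cairo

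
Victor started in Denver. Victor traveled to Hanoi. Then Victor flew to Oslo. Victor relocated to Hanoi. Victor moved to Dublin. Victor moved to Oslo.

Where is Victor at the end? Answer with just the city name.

Answer: Oslo

Derivation:
Tracking Victor's location:
Start: Victor is in Denver.
After move 1: Denver -> Hanoi. Victor is in Hanoi.
After move 2: Hanoi -> Oslo. Victor is in Oslo.
After move 3: Oslo -> Hanoi. Victor is in Hanoi.
After move 4: Hanoi -> Dublin. Victor is in Dublin.
After move 5: Dublin -> Oslo. Victor is in Oslo.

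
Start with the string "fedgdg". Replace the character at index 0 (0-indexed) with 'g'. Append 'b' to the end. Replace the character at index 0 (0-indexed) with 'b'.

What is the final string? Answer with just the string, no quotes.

Applying each edit step by step:
Start: "fedgdg"
Op 1 (replace idx 0: 'f' -> 'g'): "fedgdg" -> "gedgdg"
Op 2 (append 'b'): "gedgdg" -> "gedgdgb"
Op 3 (replace idx 0: 'g' -> 'b'): "gedgdgb" -> "bedgdgb"

Answer: bedgdgb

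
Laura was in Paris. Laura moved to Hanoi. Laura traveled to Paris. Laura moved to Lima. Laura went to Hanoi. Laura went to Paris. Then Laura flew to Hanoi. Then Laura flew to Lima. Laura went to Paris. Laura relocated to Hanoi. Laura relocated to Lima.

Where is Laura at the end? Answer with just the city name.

Answer: Lima

Derivation:
Tracking Laura's location:
Start: Laura is in Paris.
After move 1: Paris -> Hanoi. Laura is in Hanoi.
After move 2: Hanoi -> Paris. Laura is in Paris.
After move 3: Paris -> Lima. Laura is in Lima.
After move 4: Lima -> Hanoi. Laura is in Hanoi.
After move 5: Hanoi -> Paris. Laura is in Paris.
After move 6: Paris -> Hanoi. Laura is in Hanoi.
After move 7: Hanoi -> Lima. Laura is in Lima.
After move 8: Lima -> Paris. Laura is in Paris.
After move 9: Paris -> Hanoi. Laura is in Hanoi.
After move 10: Hanoi -> Lima. Laura is in Lima.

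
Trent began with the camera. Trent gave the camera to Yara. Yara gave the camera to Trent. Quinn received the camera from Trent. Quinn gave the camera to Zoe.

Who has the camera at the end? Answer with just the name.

Tracking the camera through each event:
Start: Trent has the camera.
After event 1: Yara has the camera.
After event 2: Trent has the camera.
After event 3: Quinn has the camera.
After event 4: Zoe has the camera.

Answer: Zoe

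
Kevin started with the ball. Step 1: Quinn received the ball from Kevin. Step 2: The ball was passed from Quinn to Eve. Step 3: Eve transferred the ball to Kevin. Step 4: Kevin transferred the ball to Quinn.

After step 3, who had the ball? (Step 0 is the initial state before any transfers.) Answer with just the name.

Answer: Kevin

Derivation:
Tracking the ball holder through step 3:
After step 0 (start): Kevin
After step 1: Quinn
After step 2: Eve
After step 3: Kevin

At step 3, the holder is Kevin.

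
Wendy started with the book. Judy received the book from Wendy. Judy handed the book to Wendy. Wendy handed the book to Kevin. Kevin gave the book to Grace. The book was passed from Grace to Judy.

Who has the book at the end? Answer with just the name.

Answer: Judy

Derivation:
Tracking the book through each event:
Start: Wendy has the book.
After event 1: Judy has the book.
After event 2: Wendy has the book.
After event 3: Kevin has the book.
After event 4: Grace has the book.
After event 5: Judy has the book.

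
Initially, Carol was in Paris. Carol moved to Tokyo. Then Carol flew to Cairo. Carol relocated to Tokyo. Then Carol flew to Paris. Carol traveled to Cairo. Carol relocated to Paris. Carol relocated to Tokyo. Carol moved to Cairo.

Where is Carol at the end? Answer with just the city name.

Answer: Cairo

Derivation:
Tracking Carol's location:
Start: Carol is in Paris.
After move 1: Paris -> Tokyo. Carol is in Tokyo.
After move 2: Tokyo -> Cairo. Carol is in Cairo.
After move 3: Cairo -> Tokyo. Carol is in Tokyo.
After move 4: Tokyo -> Paris. Carol is in Paris.
After move 5: Paris -> Cairo. Carol is in Cairo.
After move 6: Cairo -> Paris. Carol is in Paris.
After move 7: Paris -> Tokyo. Carol is in Tokyo.
After move 8: Tokyo -> Cairo. Carol is in Cairo.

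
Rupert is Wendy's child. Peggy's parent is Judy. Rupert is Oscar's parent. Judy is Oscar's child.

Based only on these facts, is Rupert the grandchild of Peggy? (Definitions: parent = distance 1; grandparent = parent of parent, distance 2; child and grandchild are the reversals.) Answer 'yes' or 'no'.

Answer: no

Derivation:
Reconstructing the parent chain from the given facts:
  Wendy -> Rupert -> Oscar -> Judy -> Peggy
(each arrow means 'parent of the next')
Positions in the chain (0 = top):
  position of Wendy: 0
  position of Rupert: 1
  position of Oscar: 2
  position of Judy: 3
  position of Peggy: 4

Rupert is at position 1, Peggy is at position 4; signed distance (j - i) = 3.
'grandchild' requires j - i = -2. Actual distance is 3, so the relation does NOT hold.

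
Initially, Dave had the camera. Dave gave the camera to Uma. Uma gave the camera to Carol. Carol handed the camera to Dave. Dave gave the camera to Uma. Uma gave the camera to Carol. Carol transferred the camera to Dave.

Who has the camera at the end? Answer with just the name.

Tracking the camera through each event:
Start: Dave has the camera.
After event 1: Uma has the camera.
After event 2: Carol has the camera.
After event 3: Dave has the camera.
After event 4: Uma has the camera.
After event 5: Carol has the camera.
After event 6: Dave has the camera.

Answer: Dave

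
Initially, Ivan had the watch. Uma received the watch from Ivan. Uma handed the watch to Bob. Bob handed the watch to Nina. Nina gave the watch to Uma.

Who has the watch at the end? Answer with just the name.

Answer: Uma

Derivation:
Tracking the watch through each event:
Start: Ivan has the watch.
After event 1: Uma has the watch.
After event 2: Bob has the watch.
After event 3: Nina has the watch.
After event 4: Uma has the watch.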